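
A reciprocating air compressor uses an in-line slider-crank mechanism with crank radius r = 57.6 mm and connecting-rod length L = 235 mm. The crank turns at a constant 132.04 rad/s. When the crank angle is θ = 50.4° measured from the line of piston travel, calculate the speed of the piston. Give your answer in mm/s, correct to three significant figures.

6790

ω = 132 rad/s
For an in-line slider-crank, x = r cosθ + √(L² − r² sin²θ), so v = −rω sinθ·[1 + r cosθ/√(L² − r² sin²θ)].
With r = 0.0576 m, L = 0.235 m, θ = 50.4°: √(L² − r² sin²θ) = 0.23077 m.
v = −0.0576·132·0.77051·[1 + 0.0576·0.63742/0.23077] = -6.7925 m/s.
|v| = 6.7925 m/s = 6792.5 mm/s.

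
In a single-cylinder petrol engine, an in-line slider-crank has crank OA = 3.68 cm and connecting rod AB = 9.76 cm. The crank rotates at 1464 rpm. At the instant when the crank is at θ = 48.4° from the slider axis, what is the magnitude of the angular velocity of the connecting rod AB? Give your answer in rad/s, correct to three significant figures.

40.0

ω = 153.3 rad/s (converted from 1464 rpm).
The rod makes angle φ with the slider axis where L sinφ = r sinθ; differentiating, L cosφ·φ̇ = r ω cosθ.
L cosφ = √(L² − r² sin²θ) = 0.09364 m.
|ω_rod| = r ω |cosθ| / √(L² − r² sin²θ) = 0.0368·153.3·0.66393/0.09364 = 40.001 rad/s.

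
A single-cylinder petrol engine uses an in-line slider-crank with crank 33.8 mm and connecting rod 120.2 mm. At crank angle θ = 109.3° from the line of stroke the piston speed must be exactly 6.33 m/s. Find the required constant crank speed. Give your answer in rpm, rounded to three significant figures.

For an in-line slider-crank, |v_piston| = rω|sinθ|·[1 + r cosθ/√(L² − r² sin²θ)].
With r = 0.0338 m, L = 0.1202 m, θ = 109.3°: the bracketed kinematic factor |dx/dθ| = 0.028825 m.
ω = v/|dx/dθ| = 6.33/0.028825 = 219.6 rad/s.
N = 60ω/(2π) = 2097 rpm.

2100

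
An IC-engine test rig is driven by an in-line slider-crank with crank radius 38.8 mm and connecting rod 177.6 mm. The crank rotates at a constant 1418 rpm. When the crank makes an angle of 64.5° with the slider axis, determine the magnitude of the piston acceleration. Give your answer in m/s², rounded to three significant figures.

250

ω = 2π·1418/60 = 148.5 rad/s
x(θ) = r cosθ + √(L² − r² sin²θ); with ω constant, a = ω²·d²x/dθ².
d²x/dθ² = −r cosθ − r²(cos2θ)/√u − r⁴ sin²2θ/(4u^{3/2}),  u = L² − r² sin²θ = 0.0303153 m².
Substituting r = 0.0388 m, L = 0.1776 m, θ = 64.5°: d²x/dθ² = -0.011327 m.
a = ω²·d²x/dθ² = (148.5)²·(-0.011327) = -249.77 m/s²;  |a| = 249.77 m/s².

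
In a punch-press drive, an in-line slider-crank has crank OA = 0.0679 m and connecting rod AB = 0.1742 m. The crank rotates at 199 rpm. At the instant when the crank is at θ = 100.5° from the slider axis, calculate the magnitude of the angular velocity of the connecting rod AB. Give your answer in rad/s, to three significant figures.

1.60

ω = 20.84 rad/s (converted from 199 rpm).
The rod makes angle φ with the slider axis where L sinφ = r sinθ; differentiating, L cosφ·φ̇ = r ω cosθ.
L cosφ = √(L² − r² sin²θ) = 0.1609 m.
|ω_rod| = r ω |cosθ| / √(L² − r² sin²θ) = 0.0679·20.84·0.18224/0.1609 = 1.6026 rad/s.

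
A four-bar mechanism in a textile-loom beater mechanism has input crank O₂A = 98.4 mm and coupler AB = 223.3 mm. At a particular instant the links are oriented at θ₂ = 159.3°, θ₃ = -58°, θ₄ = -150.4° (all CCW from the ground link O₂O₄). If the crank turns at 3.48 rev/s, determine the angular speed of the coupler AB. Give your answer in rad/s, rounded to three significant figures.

ω₂ = 21.87 rad/s (from 3.48 rev/s).
Differentiating the loop-closure r₂e^{iθ₂}+r₃e^{iθ₃}=r₁+r₄e^{iθ₄} gives r₂ω₂e^{iθ₂}+r₃ω₃e^{iθ₃}=r₄ω₄e^{iθ₄}.
Eliminating the other unknown: ω₃ = r₂ω₂ sin(θ₄−θ₂) / [r₃ sin(θ₃−θ₄)].
Numerator sine = +0.76940; denominator sine = +0.99912.
Result = 0.0984·21.87·(+0.76940) / (0.2233·(+0.99912)) = +7.4199 rad/s; magnitude 7.4199 rad/s.

7.42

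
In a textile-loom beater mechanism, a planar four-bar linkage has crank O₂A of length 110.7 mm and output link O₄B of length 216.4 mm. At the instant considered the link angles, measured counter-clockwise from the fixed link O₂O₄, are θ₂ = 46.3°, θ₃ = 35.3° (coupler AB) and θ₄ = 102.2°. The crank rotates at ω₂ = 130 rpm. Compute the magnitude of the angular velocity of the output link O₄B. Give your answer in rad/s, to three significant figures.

1.44

ω₂ = 13.61 rad/s (from 130 rpm).
Differentiating the loop-closure r₂e^{iθ₂}+r₃e^{iθ₃}=r₁+r₄e^{iθ₄} gives r₂ω₂e^{iθ₂}+r₃ω₃e^{iθ₃}=r₄ω₄e^{iθ₄}.
Eliminating the other unknown: ω₄ = r₂ω₂ sin(θ₂−θ₃) / [r₄ sin(θ₄−θ₃)].
Numerator sine = +0.19081; denominator sine = +0.91982.
Result = 0.1107·13.61·(+0.19081) / (0.2164·(+0.91982)) = +1.4446 rad/s; magnitude 1.4446 rad/s.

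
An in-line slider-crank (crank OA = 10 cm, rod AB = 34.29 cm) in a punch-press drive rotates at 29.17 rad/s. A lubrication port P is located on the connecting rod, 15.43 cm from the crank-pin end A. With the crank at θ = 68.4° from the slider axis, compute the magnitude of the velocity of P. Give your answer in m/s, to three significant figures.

ω = 29.17 rad/s.  Crank-pin speed |V_A| = rω = 2.917 m/s, perpendicular to OA.
Rod angle: sinφ = −(r/L) sinθ ⇒ φ = -15.733°; ω_rod = −rω cosθ/√(L²−r²sin²θ) = -3.2535 rad/s.
V_P = V_A + ω_rod × AP, with AP = 0.1543 m along the rod.
Components: V_Px = −rω sinθ − a·ω_rod·sinφ = -2.8483 m/s;  V_Py = rω cosθ + a·ω_rod·cosφ = +0.59062 m/s.
|V_P| = √(V_Px² + V_Py²) = 2.9089 m/s.

2.91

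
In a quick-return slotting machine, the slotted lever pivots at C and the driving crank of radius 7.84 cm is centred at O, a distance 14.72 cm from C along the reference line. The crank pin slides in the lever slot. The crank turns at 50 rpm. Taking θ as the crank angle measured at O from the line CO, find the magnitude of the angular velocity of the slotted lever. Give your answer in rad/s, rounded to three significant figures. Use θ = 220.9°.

1.30

ω = 5.236 rad/s (from 50 rpm).
Crank pin A relative to C: A = (d + r cosθ, r sinθ); lever angle φ = atan2(r sinθ, d + r cosθ).
Differentiating tanφ: φ̇ = rω(d cosθ + r)/(d² + r² + 2dr cosθ).
d² + r² + 2dr cosθ = |CA|² = 0.0103686 m²;  d cosθ + r = -0.032862 m.
|ω_lever| = |0.0784·5.236·-0.032862| / 0.0103686 = 1.301 rad/s.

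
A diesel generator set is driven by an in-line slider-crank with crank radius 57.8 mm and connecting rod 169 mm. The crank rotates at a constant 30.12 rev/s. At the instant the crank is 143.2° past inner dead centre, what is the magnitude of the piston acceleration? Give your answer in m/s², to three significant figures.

1430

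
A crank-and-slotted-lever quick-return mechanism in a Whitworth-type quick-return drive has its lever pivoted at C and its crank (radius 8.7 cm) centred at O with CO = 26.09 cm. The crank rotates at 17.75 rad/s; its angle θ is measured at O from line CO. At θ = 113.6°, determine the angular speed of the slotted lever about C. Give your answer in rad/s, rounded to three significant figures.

ω = 17.75 rad/s
Crank pin A relative to C: A = (d + r cosθ, r sinθ); lever angle φ = atan2(r sinθ, d + r cosθ).
Differentiating tanφ: φ̇ = rω(d cosθ + r)/(d² + r² + 2dr cosθ).
d² + r² + 2dr cosθ = |CA|² = 0.0574633 m²;  d cosθ + r = -0.017451 m.
|ω_lever| = |0.087·17.75·-0.017451| / 0.0574633 = 0.46897 rad/s.

0.469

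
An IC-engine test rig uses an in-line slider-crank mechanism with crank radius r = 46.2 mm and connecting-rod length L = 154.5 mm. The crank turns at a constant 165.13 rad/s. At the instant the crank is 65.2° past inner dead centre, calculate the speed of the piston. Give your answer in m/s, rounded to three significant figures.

ω = 165.1 rad/s
For an in-line slider-crank, x = r cosθ + √(L² − r² sin²θ), so v = −rω sinθ·[1 + r cosθ/√(L² − r² sin²θ)].
With r = 0.0462 m, L = 0.1545 m, θ = 65.2°: √(L² − r² sin²θ) = 0.1487 m.
v = −0.0462·165.1·0.90778·[1 + 0.0462·0.41945/0.1487] = -7.828 m/s.
|v| = 7.828 m/s.

7.83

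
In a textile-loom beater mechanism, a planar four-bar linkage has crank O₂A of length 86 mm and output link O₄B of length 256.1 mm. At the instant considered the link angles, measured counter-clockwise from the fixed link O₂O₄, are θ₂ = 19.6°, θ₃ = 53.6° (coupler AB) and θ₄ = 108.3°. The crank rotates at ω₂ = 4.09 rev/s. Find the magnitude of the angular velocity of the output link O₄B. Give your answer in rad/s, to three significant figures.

5.91

ω₂ = 25.7 rad/s (from 4.09 rev/s).
Differentiating the loop-closure r₂e^{iθ₂}+r₃e^{iθ₃}=r₁+r₄e^{iθ₄} gives r₂ω₂e^{iθ₂}+r₃ω₃e^{iθ₃}=r₄ω₄e^{iθ₄}.
Eliminating the other unknown: ω₄ = r₂ω₂ sin(θ₂−θ₃) / [r₄ sin(θ₄−θ₃)].
Numerator sine = -0.55919; denominator sine = +0.81614.
Result = 0.086·25.7·(-0.55919) / (0.2561·(+0.81614)) = -5.9128 rad/s; magnitude 5.9128 rad/s.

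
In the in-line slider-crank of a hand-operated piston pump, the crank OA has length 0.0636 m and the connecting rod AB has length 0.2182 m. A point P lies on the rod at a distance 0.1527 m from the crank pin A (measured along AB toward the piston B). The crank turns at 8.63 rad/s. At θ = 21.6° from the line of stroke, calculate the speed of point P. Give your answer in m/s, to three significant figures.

ω = 8.63 rad/s.  Crank-pin speed |V_A| = rω = 0.54887 m/s, perpendicular to OA.
Rod angle: sinφ = −(r/L) sinθ ⇒ φ = -6.160°; ω_rod = −rω cosθ/√(L²−r²sin²θ) = -2.3524 rad/s.
V_P = V_A + ω_rod × AP, with AP = 0.1527 m along the rod.
Components: V_Px = −rω sinθ − a·ω_rod·sinφ = -0.24059 m/s;  V_Py = rω cosθ + a·ω_rod·cosφ = +0.15319 m/s.
|V_P| = √(V_Px² + V_Py²) = 0.28522 m/s.

0.285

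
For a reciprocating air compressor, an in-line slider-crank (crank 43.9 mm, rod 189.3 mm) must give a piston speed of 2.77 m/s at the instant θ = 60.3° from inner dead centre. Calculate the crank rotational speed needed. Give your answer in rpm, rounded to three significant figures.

621

For an in-line slider-crank, |v_piston| = rω|sinθ|·[1 + r cosθ/√(L² − r² sin²θ)].
With r = 0.0439 m, L = 0.1893 m, θ = 60.3°: the bracketed kinematic factor |dx/dθ| = 0.042606 m.
ω = v/|dx/dθ| = 2.77/0.042606 = 65.014 rad/s.
N = 60ω/(2π) = 620.84 rpm.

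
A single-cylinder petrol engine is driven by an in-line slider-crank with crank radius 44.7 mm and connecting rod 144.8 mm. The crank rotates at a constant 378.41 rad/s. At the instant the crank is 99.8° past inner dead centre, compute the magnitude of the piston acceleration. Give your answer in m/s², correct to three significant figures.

3040

ω = 378.4 rad/s
x(θ) = r cosθ + √(L² − r² sin²θ); with ω constant, a = ω²·d²x/dθ².
d²x/dθ² = −r cosθ − r²(cos2θ)/√u − r⁴ sin²2θ/(4u^{3/2}),  u = L² − r² sin²θ = 0.0190268 m².
Substituting r = 0.0447 m, L = 0.1448 m, θ = 99.8°: d²x/dθ² = +0.021212 m.
a = ω²·d²x/dθ² = (378.4)²·(+0.021212) = +3037.4 m/s²;  |a| = 3037.4 m/s².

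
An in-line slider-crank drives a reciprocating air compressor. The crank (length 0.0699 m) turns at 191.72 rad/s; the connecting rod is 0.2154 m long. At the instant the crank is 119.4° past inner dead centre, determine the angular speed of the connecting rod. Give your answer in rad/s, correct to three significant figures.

31.8

ω = 191.7 rad/s
The rod makes angle φ with the slider axis where L sinφ = r sinθ; differentiating, L cosφ·φ̇ = r ω cosθ.
L cosφ = √(L² − r² sin²θ) = 0.20661 m.
|ω_rod| = r ω |cosθ| / √(L² − r² sin²θ) = 0.0699·191.7·0.49090/0.20661 = 31.841 rad/s.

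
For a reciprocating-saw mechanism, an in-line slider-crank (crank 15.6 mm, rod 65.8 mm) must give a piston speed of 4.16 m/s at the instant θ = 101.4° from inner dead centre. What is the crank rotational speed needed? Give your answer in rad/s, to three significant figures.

286

For an in-line slider-crank, |v_piston| = rω|sinθ|·[1 + r cosθ/√(L² − r² sin²θ)].
With r = 0.0156 m, L = 0.0658 m, θ = 101.4°: the bracketed kinematic factor |dx/dθ| = 0.014555 m.
ω = v/|dx/dθ| = 4.16/0.014555 = 285.8 rad/s.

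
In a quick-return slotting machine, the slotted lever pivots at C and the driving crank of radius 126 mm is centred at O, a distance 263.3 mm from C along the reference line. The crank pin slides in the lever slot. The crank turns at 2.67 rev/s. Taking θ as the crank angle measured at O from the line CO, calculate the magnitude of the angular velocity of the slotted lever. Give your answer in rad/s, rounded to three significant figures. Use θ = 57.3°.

4.68

ω = 16.78 rad/s (from 2.67 rev/s).
Crank pin A relative to C: A = (d + r cosθ, r sinθ); lever angle φ = atan2(r sinθ, d + r cosθ).
Differentiating tanφ: φ̇ = rω(d cosθ + r)/(d² + r² + 2dr cosθ).
d² + r² + 2dr cosθ = |CA|² = 0.121049 m²;  d cosθ + r = +0.26825 m.
|ω_lever| = |0.126·16.78·+0.26825| / 0.121049 = 4.6842 rad/s.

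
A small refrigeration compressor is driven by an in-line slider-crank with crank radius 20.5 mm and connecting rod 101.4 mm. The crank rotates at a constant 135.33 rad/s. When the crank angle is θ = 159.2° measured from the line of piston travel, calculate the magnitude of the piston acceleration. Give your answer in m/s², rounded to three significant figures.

294

ω = 135.3 rad/s
x(θ) = r cosθ + √(L² − r² sin²θ); with ω constant, a = ω²·d²x/dθ².
d²x/dθ² = −r cosθ − r²(cos2θ)/√u − r⁴ sin²2θ/(4u^{3/2}),  u = L² − r² sin²θ = 0.010229 m².
Substituting r = 0.0205 m, L = 0.1014 m, θ = 159.2°: d²x/dθ² = +0.016038 m.
a = ω²·d²x/dθ² = (135.3)²·(+0.016038) = +293.72 m/s²;  |a| = 293.72 m/s².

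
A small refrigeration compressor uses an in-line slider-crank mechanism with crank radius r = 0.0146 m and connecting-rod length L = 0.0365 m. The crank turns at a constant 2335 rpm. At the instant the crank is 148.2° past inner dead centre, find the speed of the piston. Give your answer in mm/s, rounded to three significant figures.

ω = 2π·2335/60 = 244.5 rad/s
For an in-line slider-crank, x = r cosθ + √(L² − r² sin²θ), so v = −rω sinθ·[1 + r cosθ/√(L² − r² sin²θ)].
With r = 0.0146 m, L = 0.0365 m, θ = 148.2°: √(L² − r² sin²θ) = 0.03568 m.
v = −0.0146·244.5·0.52696·[1 + 0.0146·-0.84989/0.03568] = -1.227 m/s.
|v| = 1.227 m/s = 1227 mm/s.

1230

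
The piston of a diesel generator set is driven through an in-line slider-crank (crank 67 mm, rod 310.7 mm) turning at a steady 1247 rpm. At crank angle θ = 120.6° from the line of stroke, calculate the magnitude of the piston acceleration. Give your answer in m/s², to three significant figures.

700

ω = 2π·1247/60 = 130.6 rad/s
x(θ) = r cosθ + √(L² − r² sin²θ); with ω constant, a = ω²·d²x/dθ².
d²x/dθ² = −r cosθ − r²(cos2θ)/√u − r⁴ sin²2θ/(4u^{3/2}),  u = L² − r² sin²θ = 0.0932087 m².
Substituting r = 0.067 m, L = 0.3107 m, θ = 120.6°: d²x/dθ² = +0.041053 m.
a = ω²·d²x/dθ² = (130.6)²·(+0.041053) = +700.06 m/s²;  |a| = 700.06 m/s².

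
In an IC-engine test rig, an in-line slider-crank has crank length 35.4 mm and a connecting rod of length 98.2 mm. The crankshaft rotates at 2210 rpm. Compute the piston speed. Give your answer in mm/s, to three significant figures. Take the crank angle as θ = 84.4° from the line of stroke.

ω = 2π·2210/60 = 231.4 rad/s
For an in-line slider-crank, x = r cosθ + √(L² − r² sin²θ), so v = −rω sinθ·[1 + r cosθ/√(L² − r² sin²θ)].
With r = 0.0354 m, L = 0.0982 m, θ = 84.4°: √(L² − r² sin²θ) = 0.091662 m.
v = −0.0354·231.4·0.99523·[1 + 0.0354·0.09758/0.091662] = -8.4608 m/s.
|v| = 8.4608 m/s = 8460.8 mm/s.

8460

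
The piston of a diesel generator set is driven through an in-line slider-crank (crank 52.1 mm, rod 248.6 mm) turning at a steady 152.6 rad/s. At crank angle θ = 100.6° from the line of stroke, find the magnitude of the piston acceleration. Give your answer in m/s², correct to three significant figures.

ω = 152.6 rad/s
x(θ) = r cosθ + √(L² − r² sin²θ); with ω constant, a = ω²·d²x/dθ².
d²x/dθ² = −r cosθ − r²(cos2θ)/√u − r⁴ sin²2θ/(4u^{3/2}),  u = L² − r² sin²θ = 0.0591794 m².
Substituting r = 0.0521 m, L = 0.2486 m, θ = 100.6°: d²x/dθ² = +0.01997 m.
a = ω²·d²x/dθ² = (152.6)²·(+0.01997) = +465.04 m/s²;  |a| = 465.04 m/s².

465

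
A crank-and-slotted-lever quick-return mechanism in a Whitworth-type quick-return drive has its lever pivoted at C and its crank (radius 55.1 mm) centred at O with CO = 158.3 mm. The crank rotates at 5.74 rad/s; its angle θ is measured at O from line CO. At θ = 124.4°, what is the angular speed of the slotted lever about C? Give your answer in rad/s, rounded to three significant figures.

0.595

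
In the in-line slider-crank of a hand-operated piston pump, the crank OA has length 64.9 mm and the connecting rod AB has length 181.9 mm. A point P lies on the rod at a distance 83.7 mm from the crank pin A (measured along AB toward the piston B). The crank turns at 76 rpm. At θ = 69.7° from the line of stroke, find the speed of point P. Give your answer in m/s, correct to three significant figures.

0.523

ω = 7.959 rad/s.  Crank-pin speed |V_A| = rω = 0.51652 m/s, perpendicular to OA.
Rod angle: sinφ = −(r/L) sinθ ⇒ φ = -19.550°; ω_rod = −rω cosθ/√(L²−r²sin²θ) = -1.0454 rad/s.
V_P = V_A + ω_rod × AP, with AP = 0.0837 m along the rod.
Components: V_Px = −rω sinθ − a·ω_rod·sinφ = -0.51372 m/s;  V_Py = rω cosθ + a·ω_rod·cosφ = +0.096742 m/s.
|V_P| = √(V_Px² + V_Py²) = 0.52275 m/s.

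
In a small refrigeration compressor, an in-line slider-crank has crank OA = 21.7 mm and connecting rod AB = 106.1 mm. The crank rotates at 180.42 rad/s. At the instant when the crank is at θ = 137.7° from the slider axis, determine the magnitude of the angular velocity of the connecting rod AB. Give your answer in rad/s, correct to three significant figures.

27.6

ω = 180.4 rad/s
The rod makes angle φ with the slider axis where L sinφ = r sinθ; differentiating, L cosφ·φ̇ = r ω cosθ.
L cosφ = √(L² − r² sin²θ) = 0.10509 m.
|ω_rod| = r ω |cosθ| / √(L² − r² sin²θ) = 0.0217·180.4·0.73963/0.10509 = 27.555 rad/s.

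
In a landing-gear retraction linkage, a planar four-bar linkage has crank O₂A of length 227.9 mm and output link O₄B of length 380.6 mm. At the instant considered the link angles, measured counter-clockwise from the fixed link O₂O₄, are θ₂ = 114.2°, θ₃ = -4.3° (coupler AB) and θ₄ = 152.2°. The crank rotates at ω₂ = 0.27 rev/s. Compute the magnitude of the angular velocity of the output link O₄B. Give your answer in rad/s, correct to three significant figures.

2.24

ω₂ = 1.696 rad/s (from 0.27 rev/s).
Differentiating the loop-closure r₂e^{iθ₂}+r₃e^{iθ₃}=r₁+r₄e^{iθ₄} gives r₂ω₂e^{iθ₂}+r₃ω₃e^{iθ₃}=r₄ω₄e^{iθ₄}.
Eliminating the other unknown: ω₄ = r₂ω₂ sin(θ₂−θ₃) / [r₄ sin(θ₄−θ₃)].
Numerator sine = +0.87882; denominator sine = +0.39875.
Result = 0.2279·1.696·(+0.87882) / (0.3806·(+0.39875)) = +2.2388 rad/s; magnitude 2.2388 rad/s.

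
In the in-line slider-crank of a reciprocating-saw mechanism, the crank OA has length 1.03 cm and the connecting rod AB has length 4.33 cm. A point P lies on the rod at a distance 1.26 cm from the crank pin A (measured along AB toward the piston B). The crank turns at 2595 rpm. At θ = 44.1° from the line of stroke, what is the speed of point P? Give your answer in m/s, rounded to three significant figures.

2.49

ω = 271.7 rad/s.  Crank-pin speed |V_A| = rω = 2.799 m/s, perpendicular to OA.
Rod angle: sinφ = −(r/L) sinθ ⇒ φ = -9.529°; ω_rod = −rω cosθ/√(L²−r²sin²θ) = -47.071 rad/s.
V_P = V_A + ω_rod × AP, with AP = 0.0126 m along the rod.
Components: V_Px = −rω sinθ − a·ω_rod·sinφ = -2.046 m/s;  V_Py = rω cosθ + a·ω_rod·cosφ = +1.4251 m/s.
|V_P| = √(V_Px² + V_Py²) = 2.4934 m/s.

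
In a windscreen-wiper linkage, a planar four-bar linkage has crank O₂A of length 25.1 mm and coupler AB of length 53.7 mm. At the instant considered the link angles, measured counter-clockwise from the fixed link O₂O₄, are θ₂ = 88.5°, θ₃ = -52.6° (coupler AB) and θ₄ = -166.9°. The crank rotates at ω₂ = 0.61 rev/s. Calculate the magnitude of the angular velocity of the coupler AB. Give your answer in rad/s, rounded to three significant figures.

1.90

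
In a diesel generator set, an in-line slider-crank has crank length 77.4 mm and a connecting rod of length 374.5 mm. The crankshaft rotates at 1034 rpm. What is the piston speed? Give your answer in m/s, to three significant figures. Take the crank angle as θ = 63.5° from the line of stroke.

ω = 2π·1034/60 = 108.3 rad/s
For an in-line slider-crank, x = r cosθ + √(L² − r² sin²θ), so v = −rω sinθ·[1 + r cosθ/√(L² − r² sin²θ)].
With r = 0.0774 m, L = 0.3745 m, θ = 63.5°: √(L² − r² sin²θ) = 0.36804 m.
v = −0.0774·108.3·0.89493·[1 + 0.0774·0.44620/0.36804] = -8.2042 m/s.
|v| = 8.2042 m/s.

8.20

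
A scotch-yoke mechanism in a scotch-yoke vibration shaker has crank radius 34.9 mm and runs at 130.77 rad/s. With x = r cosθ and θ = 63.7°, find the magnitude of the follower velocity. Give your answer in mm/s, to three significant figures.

ω = 130.8 rad/s
x = r cosθ ⇒ ẋ = −rω sinθ.
|v| = rω|sinθ| = 0.0349·130.8·|sin 63.7°| = 4.0915 m/s = 4091.5 mm/s.

4090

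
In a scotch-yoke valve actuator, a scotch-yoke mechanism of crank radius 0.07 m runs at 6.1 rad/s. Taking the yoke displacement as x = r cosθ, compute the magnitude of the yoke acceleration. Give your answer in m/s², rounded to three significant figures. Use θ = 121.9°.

1.38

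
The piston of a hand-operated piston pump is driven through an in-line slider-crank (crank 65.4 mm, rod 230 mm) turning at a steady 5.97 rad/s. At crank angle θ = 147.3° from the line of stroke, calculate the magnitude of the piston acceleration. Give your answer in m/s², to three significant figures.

ω = 5.97 rad/s
x(θ) = r cosθ + √(L² − r² sin²θ); with ω constant, a = ω²·d²x/dθ².
d²x/dθ² = −r cosθ − r²(cos2θ)/√u − r⁴ sin²2θ/(4u^{3/2}),  u = L² − r² sin²θ = 0.0516517 m².
Substituting r = 0.0654 m, L = 0.23 m, θ = 147.3°: d²x/dθ² = +0.046878 m.
a = ω²·d²x/dθ² = (5.97)²·(+0.046878) = +1.6708 m/s²;  |a| = 1.6708 m/s².

1.67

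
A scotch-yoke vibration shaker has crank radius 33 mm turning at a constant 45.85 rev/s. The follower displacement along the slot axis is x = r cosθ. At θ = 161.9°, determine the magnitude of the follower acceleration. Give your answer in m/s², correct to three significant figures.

2600

ω = 288.1 rad/s (from 45.85 rev/s).
x = r cosθ ⇒ ẍ = −rω² cosθ (ω constant).
|a| = rω²|cosθ| = 0.033·(288.1)²·|cos 161.9°| = 2603.2 m/s².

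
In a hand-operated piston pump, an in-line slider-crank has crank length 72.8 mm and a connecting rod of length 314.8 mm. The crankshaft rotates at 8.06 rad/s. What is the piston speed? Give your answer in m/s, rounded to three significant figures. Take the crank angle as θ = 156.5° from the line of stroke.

0.184

ω = 8.06 rad/s
For an in-line slider-crank, x = r cosθ + √(L² − r² sin²θ), so v = −rω sinθ·[1 + r cosθ/√(L² − r² sin²θ)].
With r = 0.0728 m, L = 0.3148 m, θ = 156.5°: √(L² − r² sin²θ) = 0.31346 m.
v = −0.0728·8.06·0.39875·[1 + 0.0728·-0.91706/0.31346] = -0.18414 m/s.
|v| = 0.18414 m/s.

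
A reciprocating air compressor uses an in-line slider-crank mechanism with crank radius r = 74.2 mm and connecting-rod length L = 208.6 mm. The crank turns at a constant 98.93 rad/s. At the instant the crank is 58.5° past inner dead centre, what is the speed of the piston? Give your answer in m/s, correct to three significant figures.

7.48

ω = 98.93 rad/s
For an in-line slider-crank, x = r cosθ + √(L² − r² sin²θ), so v = −rω sinθ·[1 + r cosθ/√(L² − r² sin²θ)].
With r = 0.0742 m, L = 0.2086 m, θ = 58.5°: √(L² − r² sin²θ) = 0.19877 m.
v = −0.0742·98.93·0.85264·[1 + 0.0742·0.52250/0.19877] = -7.4796 m/s.
|v| = 7.4796 m/s.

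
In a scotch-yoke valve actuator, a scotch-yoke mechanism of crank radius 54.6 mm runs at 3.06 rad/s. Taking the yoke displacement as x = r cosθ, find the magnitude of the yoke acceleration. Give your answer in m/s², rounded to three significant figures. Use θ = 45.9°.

ω = 3.06 rad/s
x = r cosθ ⇒ ẍ = −rω² cosθ (ω constant).
|a| = rω²|cosθ| = 0.0546·(3.06)²·|cos 45.9°| = 0.35579 m/s².

0.356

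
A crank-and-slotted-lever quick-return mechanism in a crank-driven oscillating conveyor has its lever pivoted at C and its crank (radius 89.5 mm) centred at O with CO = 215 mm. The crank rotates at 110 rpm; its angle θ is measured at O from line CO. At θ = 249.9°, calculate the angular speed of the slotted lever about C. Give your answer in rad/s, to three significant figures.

0.393

ω = 11.52 rad/s (from 110 rpm).
Crank pin A relative to C: A = (d + r cosθ, r sinθ); lever angle φ = atan2(r sinθ, d + r cosθ).
Differentiating tanφ: φ̇ = rω(d cosθ + r)/(d² + r² + 2dr cosθ).
d² + r² + 2dr cosθ = |CA|² = 0.0410095 m²;  d cosθ + r = +0.015613 m.
|ω_lever| = |0.0895·11.52·+0.015613| / 0.0410095 = 0.39251 rad/s.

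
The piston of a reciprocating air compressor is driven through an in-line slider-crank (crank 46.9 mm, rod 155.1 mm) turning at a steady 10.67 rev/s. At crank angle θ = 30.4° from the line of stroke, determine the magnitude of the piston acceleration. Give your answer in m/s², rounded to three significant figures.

ω = 2π·10.7 = 67.04 rad/s
x(θ) = r cosθ + √(L² − r² sin²θ); with ω constant, a = ω²·d²x/dθ².
d²x/dθ² = −r cosθ − r²(cos2θ)/√u − r⁴ sin²2θ/(4u^{3/2}),  u = L² − r² sin²θ = 0.0234928 m².
Substituting r = 0.0469 m, L = 0.1551 m, θ = 30.4°: d²x/dθ² = -0.047709 m.
a = ω²·d²x/dθ² = (67.04)²·(-0.047709) = -214.43 m/s²;  |a| = 214.43 m/s².

214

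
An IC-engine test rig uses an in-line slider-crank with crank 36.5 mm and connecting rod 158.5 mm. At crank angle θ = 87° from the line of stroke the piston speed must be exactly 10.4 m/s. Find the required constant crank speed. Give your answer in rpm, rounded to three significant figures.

2690

For an in-line slider-crank, |v_piston| = rω|sinθ|·[1 + r cosθ/√(L² − r² sin²θ)].
With r = 0.0365 m, L = 0.1585 m, θ = 87°: the bracketed kinematic factor |dx/dθ| = 0.036901 m.
ω = v/|dx/dθ| = 10.4/0.036901 = 281.83 rad/s.
N = 60ω/(2π) = 2691.3 rpm.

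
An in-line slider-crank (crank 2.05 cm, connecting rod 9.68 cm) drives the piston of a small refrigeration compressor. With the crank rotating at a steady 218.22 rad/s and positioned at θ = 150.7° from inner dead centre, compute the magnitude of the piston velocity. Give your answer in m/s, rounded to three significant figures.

1.78

ω = 218.2 rad/s
For an in-line slider-crank, x = r cosθ + √(L² − r² sin²θ), so v = −rω sinθ·[1 + r cosθ/√(L² − r² sin²θ)].
With r = 0.0205 m, L = 0.0968 m, θ = 150.7°: √(L² − r² sin²θ) = 0.096279 m.
v = −0.0205·218.2·0.48938·[1 + 0.0205·-0.87207/0.096279] = -1.7827 m/s.
|v| = 1.7827 m/s.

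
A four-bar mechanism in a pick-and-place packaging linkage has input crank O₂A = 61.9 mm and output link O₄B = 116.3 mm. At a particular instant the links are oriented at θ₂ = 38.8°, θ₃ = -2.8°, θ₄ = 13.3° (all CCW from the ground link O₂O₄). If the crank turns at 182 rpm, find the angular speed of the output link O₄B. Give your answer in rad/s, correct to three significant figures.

24.3

ω₂ = 19.06 rad/s (from 182 rpm).
Differentiating the loop-closure r₂e^{iθ₂}+r₃e^{iθ₃}=r₁+r₄e^{iθ₄} gives r₂ω₂e^{iθ₂}+r₃ω₃e^{iθ₃}=r₄ω₄e^{iθ₄}.
Eliminating the other unknown: ω₄ = r₂ω₂ sin(θ₂−θ₃) / [r₄ sin(θ₄−θ₃)].
Numerator sine = +0.66393; denominator sine = +0.27731.
Result = 0.0619·19.06·(+0.66393) / (0.1163·(+0.27731)) = +24.286 rad/s; magnitude 24.286 rad/s.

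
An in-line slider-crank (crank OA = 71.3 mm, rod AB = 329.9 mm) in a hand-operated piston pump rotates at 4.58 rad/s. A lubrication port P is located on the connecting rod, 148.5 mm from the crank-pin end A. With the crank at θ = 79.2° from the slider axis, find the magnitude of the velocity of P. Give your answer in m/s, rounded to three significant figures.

0.328

ω = 4.58 rad/s.  Crank-pin speed |V_A| = rω = 0.32655 m/s, perpendicular to OA.
Rod angle: sinφ = −(r/L) sinθ ⇒ φ = -12.257°; ω_rod = −rω cosθ/√(L²−r²sin²θ) = -0.18981 rad/s.
V_P = V_A + ω_rod × AP, with AP = 0.1485 m along the rod.
Components: V_Px = −rω sinθ − a·ω_rod·sinφ = -0.32675 m/s;  V_Py = rω cosθ + a·ω_rod·cosφ = +0.033646 m/s.
|V_P| = √(V_Px² + V_Py²) = 0.32848 m/s.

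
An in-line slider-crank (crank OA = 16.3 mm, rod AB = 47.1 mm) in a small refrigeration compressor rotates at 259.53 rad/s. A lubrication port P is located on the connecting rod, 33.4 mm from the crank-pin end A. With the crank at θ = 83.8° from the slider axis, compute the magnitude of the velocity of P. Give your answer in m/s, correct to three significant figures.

ω = 259.5 rad/s.  Crank-pin speed |V_A| = rω = 4.2303 m/s, perpendicular to OA.
Rod angle: sinφ = −(r/L) sinθ ⇒ φ = -20.124°; ω_rod = −rω cosθ/√(L²−r²sin²θ) = -10.331 rad/s.
V_P = V_A + ω_rod × AP, with AP = 0.0334 m along the rod.
Components: V_Px = −rω sinθ − a·ω_rod·sinφ = -4.3243 m/s;  V_Py = rω cosθ + a·ω_rod·cosφ = +0.13289 m/s.
|V_P| = √(V_Px² + V_Py²) = 4.3263 m/s.

4.33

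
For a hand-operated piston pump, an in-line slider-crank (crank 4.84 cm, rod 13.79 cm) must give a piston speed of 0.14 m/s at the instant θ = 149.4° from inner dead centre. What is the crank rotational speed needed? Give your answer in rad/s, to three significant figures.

8.20

For an in-line slider-crank, |v_piston| = rω|sinθ|·[1 + r cosθ/√(L² − r² sin²θ)].
With r = 0.0484 m, L = 0.1379 m, θ = 149.4°: the bracketed kinematic factor |dx/dθ| = 0.017073 m.
ω = v/|dx/dθ| = 0.14/0.017073 = 8.2002 rad/s.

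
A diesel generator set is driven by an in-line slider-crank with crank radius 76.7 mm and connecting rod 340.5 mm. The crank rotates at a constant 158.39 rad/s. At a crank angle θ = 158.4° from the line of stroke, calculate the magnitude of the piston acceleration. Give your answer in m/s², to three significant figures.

1470

ω = 158.4 rad/s
x(θ) = r cosθ + √(L² − r² sin²θ); with ω constant, a = ω²·d²x/dθ².
d²x/dθ² = −r cosθ − r²(cos2θ)/√u − r⁴ sin²2θ/(4u^{3/2}),  u = L² − r² sin²θ = 0.115143 m².
Substituting r = 0.0767 m, L = 0.3405 m, θ = 158.4°: d²x/dθ² = +0.058572 m.
a = ω²·d²x/dθ² = (158.4)²·(+0.058572) = +1469.4 m/s²;  |a| = 1469.4 m/s².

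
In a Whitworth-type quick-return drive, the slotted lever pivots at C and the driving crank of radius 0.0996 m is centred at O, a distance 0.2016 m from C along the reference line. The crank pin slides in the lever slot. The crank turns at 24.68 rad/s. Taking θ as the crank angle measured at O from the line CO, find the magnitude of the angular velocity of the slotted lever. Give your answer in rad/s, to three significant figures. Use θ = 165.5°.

20.1

ω = 24.68 rad/s
Crank pin A relative to C: A = (d + r cosθ, r sinθ); lever angle φ = atan2(r sinθ, d + r cosθ).
Differentiating tanφ: φ̇ = rω(d cosθ + r)/(d² + r² + 2dr cosθ).
d² + r² + 2dr cosθ = |CA|² = 0.0116831 m²;  d cosθ + r = -0.095579 m.
|ω_lever| = |0.0996·24.68·-0.095579| / 0.0116831 = 20.11 rad/s.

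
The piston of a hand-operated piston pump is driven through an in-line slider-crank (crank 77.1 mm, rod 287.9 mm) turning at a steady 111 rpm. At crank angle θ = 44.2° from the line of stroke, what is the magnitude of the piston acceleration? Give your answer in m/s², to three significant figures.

7.60

ω = 2π·111/60 = 11.62 rad/s
x(θ) = r cosθ + √(L² − r² sin²θ); with ω constant, a = ω²·d²x/dθ².
d²x/dθ² = −r cosθ − r²(cos2θ)/√u − r⁴ sin²2θ/(4u^{3/2}),  u = L² − r² sin²θ = 0.0799972 m².
Substituting r = 0.0771 m, L = 0.2879 m, θ = 44.2°: d²x/dθ² = -0.056251 m.
a = ω²·d²x/dθ² = (11.62)²·(-0.056251) = -7.6003 m/s²;  |a| = 7.6003 m/s².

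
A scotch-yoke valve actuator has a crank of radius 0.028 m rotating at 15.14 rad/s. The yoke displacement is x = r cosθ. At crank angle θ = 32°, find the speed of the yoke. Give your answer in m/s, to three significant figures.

ω = 15.14 rad/s
x = r cosθ ⇒ ẋ = −rω sinθ.
|v| = rω|sinθ| = 0.028·15.14·|sin 32°| = 0.22464 m/s.

0.225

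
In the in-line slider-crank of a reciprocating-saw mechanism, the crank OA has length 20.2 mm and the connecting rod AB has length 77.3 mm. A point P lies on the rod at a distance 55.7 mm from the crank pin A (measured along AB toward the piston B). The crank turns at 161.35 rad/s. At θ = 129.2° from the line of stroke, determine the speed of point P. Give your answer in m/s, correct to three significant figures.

2.29

ω = 161.3 rad/s.  Crank-pin speed |V_A| = rω = 3.2593 m/s, perpendicular to OA.
Rod angle: sinφ = −(r/L) sinθ ⇒ φ = -11.684°; ω_rod = −rω cosθ/√(L²−r²sin²θ) = +27.213 rad/s.
V_P = V_A + ω_rod × AP, with AP = 0.0557 m along the rod.
Components: V_Px = −rω sinθ − a·ω_rod·sinφ = -2.2188 m/s;  V_Py = rω cosθ + a·ω_rod·cosφ = -0.57561 m/s.
|V_P| = √(V_Px² + V_Py²) = 2.2923 m/s.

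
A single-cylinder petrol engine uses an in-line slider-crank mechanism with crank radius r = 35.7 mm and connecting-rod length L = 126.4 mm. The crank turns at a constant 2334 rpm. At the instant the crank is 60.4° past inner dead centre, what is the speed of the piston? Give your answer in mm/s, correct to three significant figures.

8680

ω = 2π·2334/60 = 244.4 rad/s
For an in-line slider-crank, x = r cosθ + √(L² − r² sin²θ), so v = −rω sinθ·[1 + r cosθ/√(L² − r² sin²θ)].
With r = 0.0357 m, L = 0.1264 m, θ = 60.4°: √(L² − r² sin²θ) = 0.12253 m.
v = −0.0357·244.4·0.86949·[1 + 0.0357·0.49394/0.12253] = -8.6788 m/s.
|v| = 8.6788 m/s = 8678.8 mm/s.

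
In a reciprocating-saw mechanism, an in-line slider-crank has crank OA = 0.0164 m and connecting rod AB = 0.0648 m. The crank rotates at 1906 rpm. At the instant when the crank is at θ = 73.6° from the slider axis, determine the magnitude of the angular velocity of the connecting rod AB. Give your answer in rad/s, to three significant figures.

ω = 199.6 rad/s (converted from 1906 rpm).
The rod makes angle φ with the slider axis where L sinφ = r sinθ; differentiating, L cosφ·φ̇ = r ω cosθ.
L cosφ = √(L² − r² sin²θ) = 0.062861 m.
|ω_rod| = r ω |cosθ| / √(L² − r² sin²θ) = 0.0164·199.6·0.28234/0.062861 = 14.702 rad/s.

14.7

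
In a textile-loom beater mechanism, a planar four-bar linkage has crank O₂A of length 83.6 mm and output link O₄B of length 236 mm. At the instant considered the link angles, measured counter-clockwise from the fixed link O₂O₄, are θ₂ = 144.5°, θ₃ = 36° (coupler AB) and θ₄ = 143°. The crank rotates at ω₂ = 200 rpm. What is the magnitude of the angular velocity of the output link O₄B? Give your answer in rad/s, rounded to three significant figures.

7.36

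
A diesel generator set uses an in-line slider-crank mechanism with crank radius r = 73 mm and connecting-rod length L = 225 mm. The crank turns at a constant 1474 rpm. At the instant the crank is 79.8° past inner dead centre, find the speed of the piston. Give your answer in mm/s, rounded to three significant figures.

11800

ω = 2π·1474/60 = 154.4 rad/s
For an in-line slider-crank, x = r cosθ + √(L² − r² sin²θ), so v = −rω sinθ·[1 + r cosθ/√(L² − r² sin²θ)].
With r = 0.073 m, L = 0.225 m, θ = 79.8°: √(L² − r² sin²θ) = 0.21322 m.
v = −0.073·154.4·0.98420·[1 + 0.073·0.17708/0.21322] = -11.762 m/s.
|v| = 11.762 m/s = 11762 mm/s.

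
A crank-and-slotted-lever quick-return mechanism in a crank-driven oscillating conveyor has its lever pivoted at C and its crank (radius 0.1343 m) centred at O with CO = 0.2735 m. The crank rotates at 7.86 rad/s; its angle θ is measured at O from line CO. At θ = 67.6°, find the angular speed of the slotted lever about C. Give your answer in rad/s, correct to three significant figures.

ω = 7.86 rad/s
Crank pin A relative to C: A = (d + r cosθ, r sinθ); lever angle φ = atan2(r sinθ, d + r cosθ).
Differentiating tanφ: φ̇ = rω(d cosθ + r)/(d² + r² + 2dr cosθ).
d² + r² + 2dr cosθ = |CA|² = 0.120833 m²;  d cosθ + r = +0.23852 m.
|ω_lever| = |0.1343·7.86·+0.23852| / 0.120833 = 2.0837 rad/s.

2.08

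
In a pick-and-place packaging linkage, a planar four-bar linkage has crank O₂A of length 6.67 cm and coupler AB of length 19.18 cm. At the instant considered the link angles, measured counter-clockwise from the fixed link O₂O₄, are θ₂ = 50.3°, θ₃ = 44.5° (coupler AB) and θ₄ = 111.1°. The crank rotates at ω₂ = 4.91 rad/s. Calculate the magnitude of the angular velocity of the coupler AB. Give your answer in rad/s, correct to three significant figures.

1.62

ω₂ = 4.91 rad/s
Differentiating the loop-closure r₂e^{iθ₂}+r₃e^{iθ₃}=r₁+r₄e^{iθ₄} gives r₂ω₂e^{iθ₂}+r₃ω₃e^{iθ₃}=r₄ω₄e^{iθ₄}.
Eliminating the other unknown: ω₃ = r₂ω₂ sin(θ₄−θ₂) / [r₃ sin(θ₃−θ₄)].
Numerator sine = +0.87292; denominator sine = -0.91775.
Result = 0.0667·4.91·(+0.87292) / (0.1918·(-0.91775)) = -1.6241 rad/s; magnitude 1.6241 rad/s.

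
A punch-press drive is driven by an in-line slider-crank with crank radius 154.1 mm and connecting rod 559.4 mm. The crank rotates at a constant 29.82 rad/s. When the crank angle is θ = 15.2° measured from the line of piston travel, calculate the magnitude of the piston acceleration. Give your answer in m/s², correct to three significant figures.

165

ω = 29.82 rad/s
x(θ) = r cosθ + √(L² − r² sin²θ); with ω constant, a = ω²·d²x/dθ².
d²x/dθ² = −r cosθ − r²(cos2θ)/√u − r⁴ sin²2θ/(4u^{3/2}),  u = L² − r² sin²θ = 0.311296 m².
Substituting r = 0.1541 m, L = 0.5594 m, θ = 15.2°: d²x/dθ² = -0.18563 m.
a = ω²·d²x/dθ² = (29.82)²·(-0.18563) = -165.07 m/s²;  |a| = 165.07 m/s².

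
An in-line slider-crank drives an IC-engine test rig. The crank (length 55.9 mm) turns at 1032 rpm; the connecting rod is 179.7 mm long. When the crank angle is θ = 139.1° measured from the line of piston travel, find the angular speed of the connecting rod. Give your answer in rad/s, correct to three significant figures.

26.0

ω = 108.1 rad/s (converted from 1032 rpm).
The rod makes angle φ with the slider axis where L sinφ = r sinθ; differentiating, L cosφ·φ̇ = r ω cosθ.
L cosφ = √(L² − r² sin²θ) = 0.17593 m.
|ω_rod| = r ω |cosθ| / √(L² − r² sin²θ) = 0.0559·108.1·0.75585/0.17593 = 25.954 rad/s.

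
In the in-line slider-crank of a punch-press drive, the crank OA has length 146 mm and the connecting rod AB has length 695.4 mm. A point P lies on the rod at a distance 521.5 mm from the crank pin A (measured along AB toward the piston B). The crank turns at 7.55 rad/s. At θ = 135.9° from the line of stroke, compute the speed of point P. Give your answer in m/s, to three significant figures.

ω = 7.55 rad/s.  Crank-pin speed |V_A| = rω = 1.1023 m/s, perpendicular to OA.
Rod angle: sinφ = −(r/L) sinθ ⇒ φ = -8.401°; ω_rod = −rω cosθ/√(L²−r²sin²θ) = +1.1507 rad/s.
V_P = V_A + ω_rod × AP, with AP = 0.5215 m along the rod.
Components: V_Px = −rω sinθ − a·ω_rod·sinφ = -0.67943 m/s;  V_Py = rω cosθ + a·ω_rod·cosφ = -0.19795 m/s.
|V_P| = √(V_Px² + V_Py²) = 0.70768 m/s.

0.708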